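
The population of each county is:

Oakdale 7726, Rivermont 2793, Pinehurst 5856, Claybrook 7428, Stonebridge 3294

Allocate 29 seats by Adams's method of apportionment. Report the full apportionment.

Oakdale: 8; Rivermont: 3; Pinehurst: 6; Claybrook: 8; Stonebridge: 4

Standard divisor 27097/29 ≈ 934.379; standard quotas: Oakdale 8.269, Rivermont 2.989, Pinehurst 6.267, Claybrook 7.950, Stonebridge 3.525.
Rounding up gives 9, 3, 7, 8, 4 = 31 seats, so the divisor must be adjusted.
With modified divisor 1000: modified quotas Oakdale 7.726, Rivermont 2.793, Pinehurst 5.856, Claybrook 7.428, Stonebridge 3.294.
Rounding up: Oakdale 8, Rivermont 3, Pinehurst 6, Claybrook 8, Stonebridge 4 (total 29).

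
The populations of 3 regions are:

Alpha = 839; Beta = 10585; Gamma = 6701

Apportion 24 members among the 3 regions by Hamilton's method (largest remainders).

Standard divisor: 18125 ÷ 24 ≈ 755.208.
Standard quotas: Alpha 1.1110, Beta 14.0160, Gamma 8.8730.
Lower quotas: Alpha 1, Beta 14, Gamma 8 (sum 23, leaving 1 seat).
Remainders in descending order: Gamma 0.8730, Alpha 0.1110, Beta 0.0160.
Largest remainder: Gamma receives the extra seat.

Alpha=1, Beta=14, Gamma=9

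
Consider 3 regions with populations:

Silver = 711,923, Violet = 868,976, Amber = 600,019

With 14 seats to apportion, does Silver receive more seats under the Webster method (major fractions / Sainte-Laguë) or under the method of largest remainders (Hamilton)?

Webster: Silver 5, Violet 5, Amber 4.
Hamilton: Silver 4, Violet 6, Amber 4.
Silver gets 5 under Webster and 4 under Hamilton.

Webster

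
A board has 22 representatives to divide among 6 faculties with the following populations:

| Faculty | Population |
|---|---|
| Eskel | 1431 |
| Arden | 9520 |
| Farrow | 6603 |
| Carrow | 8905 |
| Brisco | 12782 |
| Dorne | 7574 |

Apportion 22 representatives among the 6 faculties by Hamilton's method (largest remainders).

Eskel 1, Arden 4, Farrow 3, Carrow 4, Brisco 6, Dorne 4

Total 46815; standard divisor 46815/22 ≈ 2127.955.
Standard quotas: Eskel 0.6725, Arden 4.4738, Farrow 3.1030, Carrow 4.1848, Brisco 6.0067, Dorne 3.5593.
Lower quotas: Eskel 0, Arden 4, Farrow 3, Carrow 4, Brisco 6, Dorne 3 (sum 20, leaving 2 seats).
Remainders in descending order: Eskel 0.6725, Dorne 0.5593, Arden 0.4738, Carrow 0.1848, Farrow 0.1030, Brisco 0.0067.
The surplus seats go to Eskel, Dorne.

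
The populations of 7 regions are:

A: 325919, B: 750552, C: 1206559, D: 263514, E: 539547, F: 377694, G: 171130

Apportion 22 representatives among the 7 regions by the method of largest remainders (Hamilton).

A: 2, B: 5, C: 7, D: 2, E: 3, F: 2, G: 1

The standard divisor is 3634915/22 ≈ 165223.409.
Standard quotas: A 1.9726, B 4.5426, C 7.3026, D 1.5949, E 3.2656, F 2.2860, G 1.0357.
Lower quotas: A 1, B 4, C 7, D 1, E 3, F 2, G 1 (sum 19, leaving 3 seats).
Remainders in descending order: A 0.9726, D 0.5949, B 0.5426, C 0.3026, F 0.2860, E 0.2656, G 0.0357.
The surplus seats go to A, D, B.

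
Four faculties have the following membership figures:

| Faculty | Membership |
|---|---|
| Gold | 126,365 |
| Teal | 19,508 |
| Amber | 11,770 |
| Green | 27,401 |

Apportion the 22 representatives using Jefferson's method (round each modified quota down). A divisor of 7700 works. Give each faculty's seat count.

With modified divisor 7700: modified quotas Gold 16.411, Teal 2.534, Amber 1.529, Green 3.559.
Rounding down: Gold 16, Teal 2, Amber 1, Green 3 (total 22).

Gold: 16, Teal: 2, Amber: 1, Green: 3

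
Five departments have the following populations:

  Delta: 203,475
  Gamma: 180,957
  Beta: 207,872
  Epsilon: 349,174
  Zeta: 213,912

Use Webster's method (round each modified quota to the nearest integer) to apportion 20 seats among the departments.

Delta 3, Gamma 3, Beta 4, Epsilon 6, Zeta 4

Standard divisor 1155390/20 ≈ 57769.5; standard quotas: Delta 3.522, Gamma 3.132, Beta 3.598, Epsilon 6.044, Zeta 3.703.
Rounding to the nearest integer gives 4, 3, 4, 6, 4 = 21 seats, so the divisor must be adjusted.
With modified divisor 58800: modified quotas Delta 3.460, Gamma 3.078, Beta 3.535, Epsilon 5.938, Zeta 3.638.
Rounding to the nearest integer: Delta 3, Gamma 3, Beta 4, Epsilon 6, Zeta 4 (total 20).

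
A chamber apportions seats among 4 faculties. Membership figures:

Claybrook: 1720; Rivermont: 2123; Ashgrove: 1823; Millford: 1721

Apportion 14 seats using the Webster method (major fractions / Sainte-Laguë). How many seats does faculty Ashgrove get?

Standard divisor 7387/14 ≈ 527.643; standard quotas: Claybrook 3.260, Rivermont 4.024, Ashgrove 3.455, Millford 3.262.
Rounding to the nearest integer gives 3, 4, 3, 3 = 13 seats, so the divisor must be adjusted.
With modified divisor 500: modified quotas Claybrook 3.440, Rivermont 4.246, Ashgrove 3.646, Millford 3.442.
Rounding to the nearest integer: Claybrook 3, Rivermont 4, Ashgrove 4, Millford 3 (total 14).
Ashgrove receives 4.

4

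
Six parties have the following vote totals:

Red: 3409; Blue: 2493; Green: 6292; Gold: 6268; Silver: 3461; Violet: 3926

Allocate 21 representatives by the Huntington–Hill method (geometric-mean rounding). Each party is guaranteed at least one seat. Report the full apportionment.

With divisor 1270: modified quotas Red 2.684, Blue 1.963, Green 4.954, Gold 4.935, Silver 2.725, Violet 3.091.
Geometric-mean thresholds: Red √(2·3)=2.449, Blue √(1·2)=1.414, Green √(4·5)=4.472, Gold √(4·5)=4.472, Silver √(2·3)=2.449, Violet √(3·4)=3.464.
Each quota rounded against its threshold gives Red 3, Blue 2, Green 5, Gold 5, Silver 3, Violet 3 (total 21).

Red=3, Blue=2, Green=5, Gold=5, Silver=3, Violet=3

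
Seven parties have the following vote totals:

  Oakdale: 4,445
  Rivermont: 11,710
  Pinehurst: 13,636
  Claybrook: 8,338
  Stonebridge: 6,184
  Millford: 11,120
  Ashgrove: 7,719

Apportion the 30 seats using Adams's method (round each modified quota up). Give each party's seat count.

Standard divisor 63152/30 ≈ 2105.067; standard quotas: Oakdale 2.112, Rivermont 5.563, Pinehurst 6.478, Claybrook 3.961, Stonebridge 2.938, Millford 5.282, Ashgrove 3.667.
Rounding up gives 3, 6, 7, 4, 3, 6, 4 = 33 seats, so the divisor must be adjusted.
With modified divisor 2300: modified quotas Oakdale 1.933, Rivermont 5.091, Pinehurst 5.929, Claybrook 3.625, Stonebridge 2.689, Millford 4.835, Ashgrove 3.356.
Rounding up: Oakdale 2, Rivermont 6, Pinehurst 6, Claybrook 4, Stonebridge 3, Millford 5, Ashgrove 4 (total 30).

Oakdale 2, Rivermont 6, Pinehurst 6, Claybrook 4, Stonebridge 3, Millford 5, Ashgrove 4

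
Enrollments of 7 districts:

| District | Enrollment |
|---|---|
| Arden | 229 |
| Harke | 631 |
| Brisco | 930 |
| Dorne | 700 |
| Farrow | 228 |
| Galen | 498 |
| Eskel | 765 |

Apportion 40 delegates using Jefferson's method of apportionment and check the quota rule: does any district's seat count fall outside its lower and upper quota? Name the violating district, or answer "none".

Standard quotas: Arden 2.301, Harke 6.340, Brisco 9.344, Dorne 7.033, Farrow 2.291, Galen 5.004, Eskel 7.687.
Jefferson allocation: Arden 2, Harke 6, Brisco 10, Dorne 7, Farrow 2, Galen 5, Eskel 8.
Every allocation lies between the lower and upper quota.

none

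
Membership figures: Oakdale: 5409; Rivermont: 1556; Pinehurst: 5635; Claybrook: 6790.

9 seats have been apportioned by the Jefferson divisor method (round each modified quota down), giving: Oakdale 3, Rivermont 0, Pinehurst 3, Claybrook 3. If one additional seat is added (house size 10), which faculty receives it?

Priority for the next seat is population ÷ (current seats + 1).
Priorities: Oakdale 1352.250, Rivermont 1556.000, Pinehurst 1408.750, Claybrook 1697.500.
Highest priority: Claybrook.

Claybrook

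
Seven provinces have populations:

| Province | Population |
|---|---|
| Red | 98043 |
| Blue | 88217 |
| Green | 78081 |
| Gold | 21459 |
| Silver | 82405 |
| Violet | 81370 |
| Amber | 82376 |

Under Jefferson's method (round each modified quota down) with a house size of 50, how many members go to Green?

7

Standard divisor 531951/50 ≈ 10639.02; standard quotas: Red 9.215, Blue 8.292, Green 7.339, Gold 2.017, Silver 7.746, Violet 7.648, Amber 7.743.
Rounding down gives 9, 8, 7, 2, 7, 7, 7 = 47 seats, so the divisor must be adjusted.
With modified divisor 10000: modified quotas Red 9.804, Blue 8.822, Green 7.808, Gold 2.146, Silver 8.241, Violet 8.137, Amber 8.238.
Rounding down: Red 9, Blue 8, Green 7, Gold 2, Silver 8, Violet 8, Amber 8 (total 50).
Green receives 7.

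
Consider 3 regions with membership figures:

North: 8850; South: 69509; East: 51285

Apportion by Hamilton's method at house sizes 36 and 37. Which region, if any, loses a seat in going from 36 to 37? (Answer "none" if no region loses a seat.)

At 36 seats: North 3, South 19, East 14.
At 37 seats: North 2, South 20, East 15.
North drops from 3 to 2.

North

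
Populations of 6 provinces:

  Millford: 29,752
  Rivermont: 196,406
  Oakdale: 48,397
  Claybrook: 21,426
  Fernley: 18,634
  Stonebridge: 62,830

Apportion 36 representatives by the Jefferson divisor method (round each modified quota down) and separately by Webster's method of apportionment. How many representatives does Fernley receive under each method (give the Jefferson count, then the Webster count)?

1 and 2

Jefferson: Millford 3, Rivermont 20, Oakdale 4, Claybrook 2, Fernley 1, Stonebridge 6.
Webster: Millford 3, Rivermont 18, Oakdale 5, Claybrook 2, Fernley 2, Stonebridge 6.
Fernley gets 1 under Jefferson and 2 under Webster.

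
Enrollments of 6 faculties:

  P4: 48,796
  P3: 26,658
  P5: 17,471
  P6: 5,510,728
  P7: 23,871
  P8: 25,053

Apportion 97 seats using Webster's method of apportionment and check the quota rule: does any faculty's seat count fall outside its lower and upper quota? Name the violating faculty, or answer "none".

P6

Standard quotas: P4 0.837, P3 0.457, P5 0.300, P6 94.566, P7 0.410, P8 0.430.
Webster allocation: P4 1, P3 0, P5 0, P6 96, P7 0, P8 0.
P6 has quota 94.566 (lower 94, upper 95) but receives 96 — outside the quota interval.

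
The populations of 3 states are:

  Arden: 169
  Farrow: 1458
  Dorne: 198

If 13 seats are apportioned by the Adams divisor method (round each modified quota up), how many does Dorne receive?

Standard divisor 1825/13 ≈ 140.385; standard quotas: Arden 1.204, Farrow 10.386, Dorne 1.410.
Rounding up gives 2, 11, 2 = 15 seats, so the divisor must be adjusted.
With modified divisor 165.5: modified quotas Arden 1.021, Farrow 8.810, Dorne 1.196.
Rounding up: Arden 2, Farrow 9, Dorne 2 (total 13).
Dorne receives 2.

2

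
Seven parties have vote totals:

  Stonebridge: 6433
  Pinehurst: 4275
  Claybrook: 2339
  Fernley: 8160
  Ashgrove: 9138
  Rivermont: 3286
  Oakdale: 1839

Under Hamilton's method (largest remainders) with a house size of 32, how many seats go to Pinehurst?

4

Standard divisor: 35470 ÷ 32 ≈ 1108.438.
Standard quotas: Stonebridge 5.8037, Pinehurst 3.8568, Claybrook 2.1102, Fernley 7.3617, Ashgrove 8.2440, Rivermont 2.9645, Oakdale 1.6591.
Lower quotas: Stonebridge 5, Pinehurst 3, Claybrook 2, Fernley 7, Ashgrove 8, Rivermont 2, Oakdale 1 (sum 28, leaving 4 seats).
Remainders in descending order: Rivermont 0.9645, Pinehurst 0.8568, Stonebridge 0.8037, Oakdale 0.6591, Fernley 0.3617, Ashgrove 0.2440, Claybrook 0.1102.
Largest remainders: Rivermont, Pinehurst, Stonebridge, Oakdale receive the extra seats.
Pinehurst receives 4.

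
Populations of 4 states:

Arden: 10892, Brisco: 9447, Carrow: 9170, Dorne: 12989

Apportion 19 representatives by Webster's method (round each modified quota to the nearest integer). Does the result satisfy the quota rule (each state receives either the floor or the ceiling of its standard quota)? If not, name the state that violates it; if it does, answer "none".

none

Standard quotas: Arden 4.870, Brisco 4.224, Carrow 4.100, Dorne 5.807.
Webster allocation: Arden 5, Brisco 4, Carrow 4, Dorne 6.
Every allocation lies between the lower and upper quota.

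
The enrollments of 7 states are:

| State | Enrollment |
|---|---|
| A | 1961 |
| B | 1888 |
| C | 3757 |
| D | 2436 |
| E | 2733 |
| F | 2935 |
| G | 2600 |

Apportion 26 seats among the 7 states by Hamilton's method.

Standard divisor: 18310 ÷ 26 ≈ 704.231.
Standard quotas: A 2.785, B 2.681, C 5.335, D 3.459, E 3.881, F 4.168, G 3.692.
Lower quotas: A 2, B 2, C 5, D 3, E 3, F 4, G 3 (sum 22, leaving 4 seats).
Remainders in descending order: E 0.881, A 0.785, G 0.692, B 0.681, D 0.459, C 0.335, F 0.168.
The surplus seats go to E, A, G, B.

A 3, B 3, C 5, D 3, E 4, F 4, G 4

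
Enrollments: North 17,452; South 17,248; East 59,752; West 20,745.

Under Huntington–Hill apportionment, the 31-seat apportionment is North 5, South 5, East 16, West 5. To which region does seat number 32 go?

West

Priority for the next seat is population ÷ (√(s·(s+1))).
Priorities: North 3186.285, South 3149.040, East 3622.997, West 3787.501.
Highest priority: West.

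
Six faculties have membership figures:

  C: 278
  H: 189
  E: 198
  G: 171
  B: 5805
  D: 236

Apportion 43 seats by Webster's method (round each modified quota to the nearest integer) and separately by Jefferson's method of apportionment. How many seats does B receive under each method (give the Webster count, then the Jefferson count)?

Webster: C 2, H 1, E 1, G 1, B 37, D 1.
Jefferson: C 1, H 1, E 1, G 1, B 38, D 1.
B gets 37 under Webster and 38 under Jefferson.

37 and 38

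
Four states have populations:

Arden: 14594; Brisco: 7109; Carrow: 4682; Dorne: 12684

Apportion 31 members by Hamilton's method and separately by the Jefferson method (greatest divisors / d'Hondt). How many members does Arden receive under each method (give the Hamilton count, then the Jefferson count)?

Hamilton: Arden 11, Brisco 6, Carrow 4, Dorne 10.
Jefferson: Arden 12, Brisco 6, Carrow 3, Dorne 10.
Arden gets 11 under Hamilton and 12 under Jefferson.

11 and 12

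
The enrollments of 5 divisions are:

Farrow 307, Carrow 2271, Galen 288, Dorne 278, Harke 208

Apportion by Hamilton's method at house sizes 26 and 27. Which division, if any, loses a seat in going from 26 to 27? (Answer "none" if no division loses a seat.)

none

At 26 seats: Farrow 2, Carrow 18, Galen 2, Dorne 2, Harke 2.
At 27 seats: Farrow 3, Carrow 18, Galen 2, Dorne 2, Harke 2.
No division's allocation decreased.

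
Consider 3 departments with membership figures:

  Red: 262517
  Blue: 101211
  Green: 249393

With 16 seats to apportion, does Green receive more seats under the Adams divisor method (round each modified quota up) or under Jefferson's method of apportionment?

Jefferson

Adams: Red 7, Blue 3, Green 6.
Jefferson: Red 7, Blue 2, Green 7.
Green gets 6 under Adams and 7 under Jefferson.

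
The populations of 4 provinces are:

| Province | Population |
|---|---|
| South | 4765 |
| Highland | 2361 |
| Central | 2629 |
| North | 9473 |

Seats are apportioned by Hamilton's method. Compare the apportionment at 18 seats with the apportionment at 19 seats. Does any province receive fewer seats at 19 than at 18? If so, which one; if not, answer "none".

At 18 seats: South 4, Highland 2, Central 3, North 9.
At 19 seats: South 5, Highland 2, Central 3, North 9.
No province's allocation decreased.

none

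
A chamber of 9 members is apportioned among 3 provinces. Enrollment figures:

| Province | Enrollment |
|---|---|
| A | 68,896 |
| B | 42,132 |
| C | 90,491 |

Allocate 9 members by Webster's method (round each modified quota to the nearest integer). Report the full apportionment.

A 3, B 2, C 4

Standard divisor 201519/9 ≈ 22391; standard quotas: A 3.077, B 1.882, C 4.041.
Rounding to the nearest integer gives A 3, B 2, C 4 — total 9, matching the house size, so no adjustment is needed.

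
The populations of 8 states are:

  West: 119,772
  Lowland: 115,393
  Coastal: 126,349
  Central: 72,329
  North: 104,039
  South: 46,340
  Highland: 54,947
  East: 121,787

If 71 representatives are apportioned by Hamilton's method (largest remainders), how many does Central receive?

Total 760956; standard divisor 760956/71 ≈ 10717.69.
Standard quotas: West 11.1752, Lowland 10.7666, Coastal 11.7888, Central 6.7486, North 9.7072, South 4.3237, Highland 5.1268, East 11.3632.
Lower quotas: West 11, Lowland 10, Coastal 11, Central 6, North 9, South 4, Highland 5, East 11 (sum 67, leaving 4 seats).
Remainders in descending order: Coastal 0.7888, Lowland 0.7666, Central 0.7486, North 0.7072, East 0.3632, South 0.3237, West 0.1752, Highland 0.1268.
Largest remainders: Coastal, Lowland, Central, North receive the extra seats.
Central receives 7.

7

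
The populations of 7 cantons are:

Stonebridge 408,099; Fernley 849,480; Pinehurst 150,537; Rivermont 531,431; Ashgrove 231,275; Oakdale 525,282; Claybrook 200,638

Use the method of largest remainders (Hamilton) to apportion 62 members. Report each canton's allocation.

The standard divisor is 2896742/62 ≈ 46721.645.
Standard quotas: Stonebridge 8.7347, Fernley 18.1817, Pinehurst 3.2220, Rivermont 11.3744, Ashgrove 4.9501, Oakdale 11.2428, Claybrook 4.2943.
Lower quotas: Stonebridge 8, Fernley 18, Pinehurst 3, Rivermont 11, Ashgrove 4, Oakdale 11, Claybrook 4 (sum 59, leaving 3 seats).
Remainders in descending order: Ashgrove 0.9501, Stonebridge 0.7347, Rivermont 0.3744, Claybrook 0.2943, Oakdale 0.2428, Pinehurst 0.2220, Fernley 0.1817.
Largest remainders: Ashgrove, Stonebridge, Rivermont receive the extra seats.

Stonebridge: 9, Fernley: 18, Pinehurst: 3, Rivermont: 12, Ashgrove: 5, Oakdale: 11, Claybrook: 4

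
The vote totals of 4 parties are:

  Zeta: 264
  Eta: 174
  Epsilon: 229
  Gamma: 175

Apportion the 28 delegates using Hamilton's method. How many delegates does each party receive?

Standard divisor: 842 ÷ 28 ≈ 30.071.
Standard quotas: Zeta 8.779, Eta 5.786, Epsilon 7.615, Gamma 5.819.
Lower quotas: Zeta 8, Eta 5, Epsilon 7, Gamma 5 (sum 25, leaving 3 seats).
Remainders in descending order: Gamma 0.819, Eta 0.786, Zeta 0.779, Epsilon 0.615.
The surplus seats go to Gamma, Eta, Zeta.

Zeta: 9, Eta: 6, Epsilon: 7, Gamma: 6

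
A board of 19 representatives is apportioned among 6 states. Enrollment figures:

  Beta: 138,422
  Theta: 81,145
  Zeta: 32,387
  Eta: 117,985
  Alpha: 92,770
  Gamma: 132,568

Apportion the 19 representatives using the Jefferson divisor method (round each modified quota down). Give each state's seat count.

Standard divisor 595277/19 ≈ 31330.368; standard quotas: Beta 4.418, Theta 2.590, Zeta 1.034, Eta 3.766, Alpha 2.961, Gamma 4.231.
Rounding down gives 4, 2, 1, 3, 2, 4 = 16 seats, so the divisor must be adjusted.
With modified divisor 27400: modified quotas Beta 5.052, Theta 2.961, Zeta 1.182, Eta 4.306, Alpha 3.386, Gamma 4.838.
Rounding down: Beta 5, Theta 2, Zeta 1, Eta 4, Alpha 3, Gamma 4 (total 19).

Beta 5; Theta 2; Zeta 1; Eta 4; Alpha 3; Gamma 4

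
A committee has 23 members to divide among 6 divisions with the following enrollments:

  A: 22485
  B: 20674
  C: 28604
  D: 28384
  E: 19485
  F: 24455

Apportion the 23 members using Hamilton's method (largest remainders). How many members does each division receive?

The standard divisor is 144087/23 ≈ 6264.652.
Standard quotas: A 3.5892, B 3.3001, C 4.5659, D 4.5308, E 3.1103, F 3.9036.
Lower quotas: A 3, B 3, C 4, D 4, E 3, F 3 (sum 20, leaving 3 seats).
Remainders in descending order: F 0.9036, A 0.5892, C 0.5659, D 0.5308, B 0.3001, E 0.1103.
Largest remainders: F, A, C receive the extra seats.

A 4, B 3, C 5, D 4, E 3, F 4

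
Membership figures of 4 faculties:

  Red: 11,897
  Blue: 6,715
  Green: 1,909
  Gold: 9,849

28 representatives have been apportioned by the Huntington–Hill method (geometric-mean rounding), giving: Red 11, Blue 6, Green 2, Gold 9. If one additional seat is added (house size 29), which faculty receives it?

Gold

Priority for the next seat is population ÷ (√(s·(s+1))).
Priorities: Red 1035.501, Blue 1036.147, Green 779.346, Gold 1038.176.
Highest priority: Gold.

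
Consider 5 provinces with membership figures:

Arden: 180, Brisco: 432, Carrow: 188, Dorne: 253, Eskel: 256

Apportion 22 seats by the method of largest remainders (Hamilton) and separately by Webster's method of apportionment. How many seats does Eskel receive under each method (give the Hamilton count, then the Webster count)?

5 and 4

Hamilton: Arden 3, Brisco 7, Carrow 3, Dorne 4, Eskel 5.
Webster: Arden 3, Brisco 8, Carrow 3, Dorne 4, Eskel 4.
Eskel gets 5 under Hamilton and 4 under Webster.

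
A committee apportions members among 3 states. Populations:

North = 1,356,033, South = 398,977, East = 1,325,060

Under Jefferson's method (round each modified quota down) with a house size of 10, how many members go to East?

Standard divisor 3080070/10 ≈ 308007; standard quotas: North 4.403, South 1.295, East 4.302.
Rounding down gives 4, 1, 4 = 9 seats, so the divisor must be adjusted.
With modified divisor 268100: modified quotas North 5.058, South 1.488, East 4.942.
Rounding down: North 5, South 1, East 4 (total 10).
East receives 4.

4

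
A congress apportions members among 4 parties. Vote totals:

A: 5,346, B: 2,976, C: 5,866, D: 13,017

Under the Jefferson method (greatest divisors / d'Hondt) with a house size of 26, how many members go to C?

5

Standard divisor 27205/26 ≈ 1046.346; standard quotas: A 5.109, B 2.844, C 5.606, D 12.440.
Rounding down gives 5, 2, 5, 12 = 24 seats, so the divisor must be adjusted.
With modified divisor 985: modified quotas A 5.427, B 3.021, C 5.955, D 13.215.
Rounding down: A 5, B 3, C 5, D 13 (total 26).
C receives 5.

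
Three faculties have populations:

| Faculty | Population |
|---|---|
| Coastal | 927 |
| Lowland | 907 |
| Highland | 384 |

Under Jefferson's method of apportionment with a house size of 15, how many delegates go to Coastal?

7

Standard divisor 2218/15 ≈ 147.867; standard quotas: Coastal 6.269, Lowland 6.134, Highland 2.597.
Rounding down gives 6, 6, 2 = 14 seats, so the divisor must be adjusted.
With modified divisor 130: modified quotas Coastal 7.131, Lowland 6.977, Highland 2.954.
Rounding down: Coastal 7, Lowland 6, Highland 2 (total 15).
Coastal receives 7.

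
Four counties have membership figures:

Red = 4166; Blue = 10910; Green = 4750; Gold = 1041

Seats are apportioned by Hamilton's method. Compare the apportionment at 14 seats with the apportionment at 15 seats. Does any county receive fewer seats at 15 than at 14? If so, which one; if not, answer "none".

At 14 seats: Red 3, Blue 7, Green 3, Gold 1.
At 15 seats: Red 3, Blue 8, Green 3, Gold 1.
No county's allocation decreased.

none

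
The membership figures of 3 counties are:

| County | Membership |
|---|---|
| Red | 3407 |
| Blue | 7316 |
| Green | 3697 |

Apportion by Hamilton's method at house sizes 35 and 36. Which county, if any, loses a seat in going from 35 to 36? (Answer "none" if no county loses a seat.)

none

At 35 seats: Red 8, Blue 18, Green 9.
At 36 seats: Red 9, Blue 18, Green 9.
No county's allocation decreased.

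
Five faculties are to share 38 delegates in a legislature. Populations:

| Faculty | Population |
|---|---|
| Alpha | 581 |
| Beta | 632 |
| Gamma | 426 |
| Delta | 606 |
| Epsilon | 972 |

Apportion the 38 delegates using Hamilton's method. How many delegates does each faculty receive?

Alpha: 7, Beta: 7, Gamma: 5, Delta: 7, Epsilon: 12

Total 3217; standard divisor 3217/38 ≈ 84.658.
Standard quotas: Alpha 6.863, Beta 7.465, Gamma 5.032, Delta 7.158, Epsilon 11.482.
Lower quotas: Alpha 6, Beta 7, Gamma 5, Delta 7, Epsilon 11 (sum 36, leaving 2 seats).
Remainders in descending order: Alpha 0.863, Epsilon 0.482, Beta 0.465, Delta 0.158, Gamma 0.032.
Largest remainders: Alpha, Epsilon receive the extra seats.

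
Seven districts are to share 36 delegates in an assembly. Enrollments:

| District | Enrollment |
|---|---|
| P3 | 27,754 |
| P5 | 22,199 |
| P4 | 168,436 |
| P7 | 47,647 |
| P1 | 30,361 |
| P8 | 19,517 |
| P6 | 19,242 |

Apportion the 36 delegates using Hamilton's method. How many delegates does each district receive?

P3 3, P5 3, P4 18, P7 5, P1 3, P8 2, P6 2

The standard divisor is 335156/36 ≈ 9309.889.
Standard quotas: P3 2.9811, P5 2.3845, P4 18.0922, P7 5.1179, P1 3.2612, P8 2.0964, P6 2.0668.
Lower quotas: P3 2, P5 2, P4 18, P7 5, P1 3, P8 2, P6 2 (sum 34, leaving 2 seats).
Remainders in descending order: P3 0.9811, P5 0.3845, P1 0.2612, P7 0.1179, P8 0.0964, P4 0.0922, P6 0.0668.
The surplus seats go to P3, P5.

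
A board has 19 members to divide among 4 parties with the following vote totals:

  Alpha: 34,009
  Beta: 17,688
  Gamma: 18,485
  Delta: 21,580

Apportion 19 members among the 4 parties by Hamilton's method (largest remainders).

Alpha: 7, Beta: 4, Gamma: 4, Delta: 4

Total 91762; standard divisor 91762/19 ≈ 4829.579.
Standard quotas: Alpha 7.0418, Beta 3.6624, Gamma 3.8275, Delta 4.4683.
Lower quotas: Alpha 7, Beta 3, Gamma 3, Delta 4 (sum 17, leaving 2 seats).
Remainders in descending order: Gamma 0.8275, Beta 0.6624, Delta 0.4683, Alpha 0.0418.
Largest remainders: Gamma, Beta receive the extra seats.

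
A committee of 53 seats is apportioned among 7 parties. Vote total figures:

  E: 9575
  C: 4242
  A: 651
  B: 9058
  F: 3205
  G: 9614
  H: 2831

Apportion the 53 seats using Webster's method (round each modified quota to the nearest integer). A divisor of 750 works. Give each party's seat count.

With modified divisor 750: modified quotas E 12.767, C 5.656, A 0.868, B 12.077, F 4.273, G 12.819, H 3.775.
Rounding to the nearest integer: E 13, C 6, A 1, B 12, F 4, G 13, H 4 (total 53).

E=13; C=6; A=1; B=12; F=4; G=13; H=4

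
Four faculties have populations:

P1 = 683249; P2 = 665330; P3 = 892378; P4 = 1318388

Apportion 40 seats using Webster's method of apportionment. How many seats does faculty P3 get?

Standard divisor 3559345/40 ≈ 88983.625; standard quotas: P1 7.678, P2 7.477, P3 10.029, P4 14.816.
Rounding to the nearest integer gives P1 8, P2 7, P3 10, P4 15 — total 40, matching the house size, so no adjustment is needed.
P3 receives 10.

10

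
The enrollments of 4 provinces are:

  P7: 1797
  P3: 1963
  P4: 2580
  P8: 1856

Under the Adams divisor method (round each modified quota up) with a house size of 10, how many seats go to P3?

3

Standard divisor 8196/10 ≈ 819.6; standard quotas: P7 2.193, P3 2.395, P4 3.148, P8 2.265.
Rounding up gives 3, 3, 4, 3 = 13 seats, so the divisor must be adjusted.
With modified divisor 950: modified quotas P7 1.892, P3 2.066, P4 2.716, P8 1.954.
Rounding up: P7 2, P3 3, P4 3, P8 2 (total 10).
P3 receives 3.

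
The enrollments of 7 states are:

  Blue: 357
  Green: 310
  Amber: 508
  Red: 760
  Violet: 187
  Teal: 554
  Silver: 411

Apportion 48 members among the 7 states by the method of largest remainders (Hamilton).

Total 3087; standard divisor 3087/48 ≈ 64.312.
Standard quotas: Blue 5.551, Green 4.820, Amber 7.899, Red 11.817, Violet 2.908, Teal 8.614, Silver 6.391.
Lower quotas: Blue 5, Green 4, Amber 7, Red 11, Violet 2, Teal 8, Silver 6 (sum 43, leaving 5 seats).
Remainders in descending order: Violet 0.908, Amber 0.899, Green 0.820, Red 0.817, Teal 0.614, Blue 0.551, Silver 0.391.
The surplus seats go to Violet, Amber, Green, Red, Teal.

Blue 5, Green 5, Amber 8, Red 12, Violet 3, Teal 9, Silver 6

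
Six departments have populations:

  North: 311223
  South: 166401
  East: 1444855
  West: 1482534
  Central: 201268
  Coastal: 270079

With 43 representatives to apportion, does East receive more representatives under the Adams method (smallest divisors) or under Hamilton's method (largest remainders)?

Adams: North 4, South 2, East 15, West 16, Central 3, Coastal 3.
Hamilton: North 4, South 2, East 16, West 16, Central 2, Coastal 3.
East gets 15 under Adams and 16 under Hamilton.

Hamilton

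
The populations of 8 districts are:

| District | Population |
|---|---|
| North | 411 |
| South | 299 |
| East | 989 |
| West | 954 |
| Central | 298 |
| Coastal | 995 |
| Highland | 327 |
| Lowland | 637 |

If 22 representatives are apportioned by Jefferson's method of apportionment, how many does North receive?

Standard divisor 4910/22 ≈ 223.182; standard quotas: North 1.842, South 1.340, East 4.431, West 4.275, Central 1.335, Coastal 4.458, Highland 1.465, Lowland 2.854.
Rounding down gives 1, 1, 4, 4, 1, 4, 1, 2 = 18 seats, so the divisor must be adjusted.
With modified divisor 194: modified quotas North 2.119, South 1.541, East 5.098, West 4.918, Central 1.536, Coastal 5.129, Highland 1.686, Lowland 3.284.
Rounding down: North 2, South 1, East 5, West 4, Central 1, Coastal 5, Highland 1, Lowland 3 (total 22).
North receives 2.

2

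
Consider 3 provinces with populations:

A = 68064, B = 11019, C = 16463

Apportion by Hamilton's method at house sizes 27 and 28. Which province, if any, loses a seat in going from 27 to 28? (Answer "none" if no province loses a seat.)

At 27 seats: A 19, B 3, C 5.
At 28 seats: A 20, B 3, C 5.
No province's allocation decreased.

none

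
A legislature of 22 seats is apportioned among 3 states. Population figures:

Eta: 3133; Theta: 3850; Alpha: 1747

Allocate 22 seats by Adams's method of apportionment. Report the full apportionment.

Eta 8, Theta 9, Alpha 5

Standard divisor 8730/22 ≈ 396.818; standard quotas: Eta 7.895, Theta 9.702, Alpha 4.403.
Rounding up gives 8, 10, 5 = 23 seats, so the divisor must be adjusted.
With modified divisor 430: modified quotas Eta 7.286, Theta 8.953, Alpha 4.063.
Rounding up: Eta 8, Theta 9, Alpha 5 (total 22).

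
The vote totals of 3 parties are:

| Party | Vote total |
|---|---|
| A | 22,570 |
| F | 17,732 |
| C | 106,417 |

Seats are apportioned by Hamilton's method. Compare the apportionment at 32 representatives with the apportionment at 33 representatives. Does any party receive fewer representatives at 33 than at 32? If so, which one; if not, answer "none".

none

At 32 seats: A 5, F 4, C 23.
At 33 seats: A 5, F 4, C 24.
No party's allocation decreased.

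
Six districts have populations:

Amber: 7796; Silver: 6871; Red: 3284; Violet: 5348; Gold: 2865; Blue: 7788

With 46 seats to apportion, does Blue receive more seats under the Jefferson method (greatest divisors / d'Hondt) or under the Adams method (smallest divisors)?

Jefferson: Amber 11, Silver 9, Red 4, Violet 7, Gold 4, Blue 11.
Adams: Amber 11, Silver 9, Red 5, Violet 7, Gold 4, Blue 10.
Blue gets 11 under Jefferson and 10 under Adams.

Jefferson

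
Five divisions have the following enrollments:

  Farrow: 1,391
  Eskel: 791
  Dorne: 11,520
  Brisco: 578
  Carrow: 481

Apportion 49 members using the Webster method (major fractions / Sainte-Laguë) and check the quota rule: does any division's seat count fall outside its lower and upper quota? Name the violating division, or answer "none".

Dorne

Standard quotas: Farrow 4.618, Eskel 2.626, Dorne 38.241, Brisco 1.919, Carrow 1.597.
Webster allocation: Farrow 5, Eskel 3, Dorne 37, Brisco 2, Carrow 2.
Dorne has quota 38.241 (lower 38, upper 39) but receives 37 — outside the quota interval.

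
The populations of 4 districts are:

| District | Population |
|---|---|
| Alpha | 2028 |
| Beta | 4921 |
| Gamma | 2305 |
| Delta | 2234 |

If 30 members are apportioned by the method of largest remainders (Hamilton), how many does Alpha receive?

5

Total 11488; standard divisor 11488/30 ≈ 382.933.
Standard quotas: Alpha 5.296, Beta 12.851, Gamma 6.019, Delta 5.834.
Lower quotas: Alpha 5, Beta 12, Gamma 6, Delta 5 (sum 28, leaving 2 seats).
Remainders in descending order: Beta 0.851, Delta 0.834, Alpha 0.296, Gamma 0.019.
Largest remainders: Beta, Delta receive the extra seats.
Alpha receives 5.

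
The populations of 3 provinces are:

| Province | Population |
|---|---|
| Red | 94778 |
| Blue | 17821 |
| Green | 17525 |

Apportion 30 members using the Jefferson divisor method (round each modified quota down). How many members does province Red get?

22

Standard divisor 130124/30 ≈ 4337.467; standard quotas: Red 21.851, Blue 4.109, Green 4.040.
Rounding down gives 21, 4, 4 = 29 seats, so the divisor must be adjusted.
With modified divisor 4200: modified quotas Red 22.566, Blue 4.243, Green 4.173.
Rounding down: Red 22, Blue 4, Green 4 (total 30).
Red receives 22.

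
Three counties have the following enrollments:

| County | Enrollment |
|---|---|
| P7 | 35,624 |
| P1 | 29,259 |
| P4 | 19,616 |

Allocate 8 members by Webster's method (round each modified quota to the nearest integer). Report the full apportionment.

P7: 3; P1: 3; P4: 2

Standard divisor 84499/8 ≈ 10562.375; standard quotas: P7 3.373, P1 2.770, P4 1.857.
Rounding to the nearest integer gives P7 3, P1 3, P4 2 — total 8, matching the house size, so no adjustment is needed.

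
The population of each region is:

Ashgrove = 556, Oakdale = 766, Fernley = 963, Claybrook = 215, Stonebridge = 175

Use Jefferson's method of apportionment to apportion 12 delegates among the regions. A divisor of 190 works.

With modified divisor 190: modified quotas Ashgrove 2.926, Oakdale 4.032, Fernley 5.068, Claybrook 1.132, Stonebridge 0.921.
Rounding down: Ashgrove 2, Oakdale 4, Fernley 5, Claybrook 1, Stonebridge 0 (total 12).

Ashgrove=2, Oakdale=4, Fernley=5, Claybrook=1, Stonebridge=0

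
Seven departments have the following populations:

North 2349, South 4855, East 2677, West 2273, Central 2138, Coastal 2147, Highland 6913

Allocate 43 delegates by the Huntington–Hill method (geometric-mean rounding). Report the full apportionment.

North 4, South 9, East 5, West 4, Central 4, Coastal 4, Highland 13

With divisor 539: modified quotas North 4.358, South 9.007, East 4.967, West 4.217, Central 3.967, Coastal 3.983, Highland 12.826.
Geometric-mean thresholds: North √(4·5)=4.472, South √(9·10)=9.487, East √(4·5)=4.472, West √(4·5)=4.472, Central √(3·4)=3.464, Coastal √(3·4)=3.464, Highland √(12·13)=12.490.
Each quota rounded against its threshold gives North 4, South 9, East 5, West 4, Central 4, Coastal 4, Highland 13 (total 43).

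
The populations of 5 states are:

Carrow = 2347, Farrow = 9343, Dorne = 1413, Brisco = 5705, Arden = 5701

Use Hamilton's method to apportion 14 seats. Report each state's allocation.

Total 24509; standard divisor 24509/14 ≈ 1750.643.
Standard quotas: Carrow 1.3407, Farrow 5.3369, Dorne 0.8071, Brisco 3.2588, Arden 3.2565.
Lower quotas: Carrow 1, Farrow 5, Dorne 0, Brisco 3, Arden 3 (sum 12, leaving 2 seats).
Remainders in descending order: Dorne 0.8071, Carrow 0.3407, Farrow 0.3369, Brisco 0.2588, Arden 0.2565.
Largest remainders: Dorne, Carrow receive the extra seats.

Carrow=2, Farrow=5, Dorne=1, Brisco=3, Arden=3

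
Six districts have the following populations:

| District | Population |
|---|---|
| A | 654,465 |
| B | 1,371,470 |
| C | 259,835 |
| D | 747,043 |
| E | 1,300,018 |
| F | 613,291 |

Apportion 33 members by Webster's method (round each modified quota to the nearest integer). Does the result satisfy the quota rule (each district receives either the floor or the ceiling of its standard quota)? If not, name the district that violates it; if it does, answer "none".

Standard quotas: A 4.367, B 9.150, C 1.734, D 4.984, E 8.674, F 4.092.
Webster allocation: A 4, B 9, C 2, D 5, E 9, F 4.
Every allocation lies between the lower and upper quota.

none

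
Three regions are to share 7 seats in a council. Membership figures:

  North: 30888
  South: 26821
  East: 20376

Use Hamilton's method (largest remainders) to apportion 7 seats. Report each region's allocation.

Total 78085; standard divisor 78085/7 = 11155.
Standard quotas: North 2.7690, South 2.4044, East 1.8266.
Lower quotas: North 2, South 2, East 1 (sum 5, leaving 2 seats).
Remainders in descending order: East 0.8266, North 0.7690, South 0.4044.
The surplus seats go to East, North.

North: 3; South: 2; East: 2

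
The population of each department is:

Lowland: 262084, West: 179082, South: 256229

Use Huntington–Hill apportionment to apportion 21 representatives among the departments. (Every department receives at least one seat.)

With divisor 33468: modified quotas Lowland 7.831, West 5.351, South 7.656.
Geometric-mean thresholds: Lowland √(7·8)=7.483, West √(5·6)=5.477, South √(7·8)=7.483.
Each quota rounded against its threshold gives Lowland 8, West 5, South 8 (total 21).

Lowland 8, West 5, South 8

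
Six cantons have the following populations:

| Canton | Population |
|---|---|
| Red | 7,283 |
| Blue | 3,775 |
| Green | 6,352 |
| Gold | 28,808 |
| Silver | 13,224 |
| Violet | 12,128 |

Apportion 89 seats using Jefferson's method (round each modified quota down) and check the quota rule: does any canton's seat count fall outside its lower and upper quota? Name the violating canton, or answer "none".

Gold

Standard quotas: Red 9.057, Blue 4.694, Green 7.899, Gold 35.824, Silver 16.445, Violet 15.082.
Jefferson allocation: Red 9, Blue 4, Green 8, Gold 37, Silver 16, Violet 15.
Gold has quota 35.824 (lower 35, upper 36) but receives 37 — outside the quota interval.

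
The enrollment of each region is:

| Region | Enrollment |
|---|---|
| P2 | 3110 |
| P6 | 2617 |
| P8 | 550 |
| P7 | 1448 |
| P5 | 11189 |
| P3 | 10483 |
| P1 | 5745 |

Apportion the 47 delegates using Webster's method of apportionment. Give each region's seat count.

Standard divisor 35142/47 ≈ 747.702; standard quotas: P2 4.159, P6 3.500, P8 0.736, P7 1.937, P5 14.965, P3 14.020, P1 7.684.
Rounding to the nearest integer gives 4, 4, 1, 2, 15, 14, 8 = 48 seats, so the divisor must be adjusted.
With modified divisor 760: modified quotas P2 4.092, P6 3.443, P8 0.724, P7 1.905, P5 14.722, P3 13.793, P1 7.559.
Rounding to the nearest integer: P2 4, P6 3, P8 1, P7 2, P5 15, P3 14, P1 8 (total 47).

P2 4, P6 3, P8 1, P7 2, P5 15, P3 14, P1 8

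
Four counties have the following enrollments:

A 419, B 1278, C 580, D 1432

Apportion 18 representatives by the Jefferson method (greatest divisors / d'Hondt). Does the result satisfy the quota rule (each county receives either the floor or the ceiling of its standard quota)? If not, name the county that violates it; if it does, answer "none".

none

Standard quotas: A 2.033, B 6.202, C 2.815, D 6.950.
Jefferson allocation: A 2, B 6, C 3, D 7.
Every allocation lies between the lower and upper quota.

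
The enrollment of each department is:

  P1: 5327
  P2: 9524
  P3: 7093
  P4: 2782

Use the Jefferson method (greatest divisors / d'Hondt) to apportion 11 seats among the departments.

P1 2, P2 5, P3 3, P4 1

Standard divisor 24726/11 ≈ 2247.818; standard quotas: P1 2.370, P2 4.237, P3 3.156, P4 1.238.
Rounding down gives 2, 4, 3, 1 = 10 seats, so the divisor must be adjusted.
With modified divisor 1800: modified quotas P1 2.959, P2 5.291, P3 3.941, P4 1.546.
Rounding down: P1 2, P2 5, P3 3, P4 1 (total 11).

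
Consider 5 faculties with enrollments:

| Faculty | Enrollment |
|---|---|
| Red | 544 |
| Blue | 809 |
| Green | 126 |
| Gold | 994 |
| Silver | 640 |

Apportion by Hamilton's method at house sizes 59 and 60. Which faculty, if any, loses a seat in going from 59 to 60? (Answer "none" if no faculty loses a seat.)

At 59 seats: Red 10, Blue 15, Green 3, Gold 19, Silver 12.
At 60 seats: Red 11, Blue 16, Green 2, Gold 19, Silver 12.
Green drops from 3 to 2.

Green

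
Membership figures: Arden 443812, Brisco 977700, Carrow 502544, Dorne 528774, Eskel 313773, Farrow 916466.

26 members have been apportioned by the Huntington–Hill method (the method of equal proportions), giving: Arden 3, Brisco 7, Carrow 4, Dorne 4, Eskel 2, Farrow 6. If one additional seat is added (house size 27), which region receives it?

Priority for the next seat is population ÷ (√(s·(s+1))).
Priorities: Arden 128117.489, Brisco 130650.658, Carrow 112372.255, Dorne 118237.461, Eskel 128097.291, Farrow 141413.774.
Highest priority: Farrow.

Farrow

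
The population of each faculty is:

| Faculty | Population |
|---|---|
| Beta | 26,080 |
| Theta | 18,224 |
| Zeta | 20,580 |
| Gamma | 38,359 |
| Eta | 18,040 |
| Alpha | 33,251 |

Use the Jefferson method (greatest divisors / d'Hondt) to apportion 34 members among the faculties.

Standard divisor 154534/34 ≈ 4545.118; standard quotas: Beta 5.738, Theta 4.010, Zeta 4.528, Gamma 8.440, Eta 3.969, Alpha 7.316.
Rounding down gives 5, 4, 4, 8, 3, 7 = 31 seats, so the divisor must be adjusted.
With modified divisor 4200: modified quotas Beta 6.210, Theta 4.339, Zeta 4.900, Gamma 9.133, Eta 4.295, Alpha 7.917.
Rounding down: Beta 6, Theta 4, Zeta 4, Gamma 9, Eta 4, Alpha 7 (total 34).

Beta: 6, Theta: 4, Zeta: 4, Gamma: 9, Eta: 4, Alpha: 7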